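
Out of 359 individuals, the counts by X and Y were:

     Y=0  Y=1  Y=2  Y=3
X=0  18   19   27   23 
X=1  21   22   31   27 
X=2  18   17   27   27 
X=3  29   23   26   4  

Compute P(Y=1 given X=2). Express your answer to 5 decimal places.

0.19101

Total with X=2: 18 + 17 + 27 + 27 = 89.
P(Y=1 | X=2) = 17/89 = 0.19101.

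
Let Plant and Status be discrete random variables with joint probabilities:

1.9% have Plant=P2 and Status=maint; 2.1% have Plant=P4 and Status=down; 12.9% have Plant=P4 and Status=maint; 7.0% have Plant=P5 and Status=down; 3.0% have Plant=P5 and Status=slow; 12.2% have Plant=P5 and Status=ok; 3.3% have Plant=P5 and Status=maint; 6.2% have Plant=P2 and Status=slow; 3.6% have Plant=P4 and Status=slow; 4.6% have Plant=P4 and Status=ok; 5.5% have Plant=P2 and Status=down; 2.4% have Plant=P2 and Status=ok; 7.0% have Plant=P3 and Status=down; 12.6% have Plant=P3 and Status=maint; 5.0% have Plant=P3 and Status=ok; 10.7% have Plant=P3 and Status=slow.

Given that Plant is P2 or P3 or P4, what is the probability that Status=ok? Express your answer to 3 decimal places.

0.161

P(Plant=P2) = 0.024 + 0.062 + 0.055 + 0.019 = 0.160.
P(Plant=P3) = 0.050 + 0.107 + 0.070 + 0.126 = 0.353.
P(Plant=P4) = 0.046 + 0.036 + 0.021 + 0.129 = 0.232.
P(Plant ∈ {P2, P3, P4}) = 0.160 + 0.353 + 0.232 = 0.745; P(Status=ok, Plant ∈ {P2, P3, P4}) = 0.024 + 0.050 + 0.046 = 0.120.
P(Status=ok | Plant ∈ {P2, P3, P4}) = 0.120/0.745 = 0.161.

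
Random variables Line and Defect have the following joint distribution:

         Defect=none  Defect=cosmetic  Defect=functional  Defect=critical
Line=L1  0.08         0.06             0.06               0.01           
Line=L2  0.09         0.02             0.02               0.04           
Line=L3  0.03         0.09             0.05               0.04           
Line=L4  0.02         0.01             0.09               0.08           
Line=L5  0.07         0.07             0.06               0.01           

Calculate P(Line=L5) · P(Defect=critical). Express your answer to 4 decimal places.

P(Line=L5) = 0.07 + 0.07 + 0.06 + 0.01 = 0.21.
P(Defect=critical) = 0.01 + 0.04 + 0.04 + 0.08 + 0.01 = 0.18.
Product: 0.21 × 0.18 = 0.0378.

0.0378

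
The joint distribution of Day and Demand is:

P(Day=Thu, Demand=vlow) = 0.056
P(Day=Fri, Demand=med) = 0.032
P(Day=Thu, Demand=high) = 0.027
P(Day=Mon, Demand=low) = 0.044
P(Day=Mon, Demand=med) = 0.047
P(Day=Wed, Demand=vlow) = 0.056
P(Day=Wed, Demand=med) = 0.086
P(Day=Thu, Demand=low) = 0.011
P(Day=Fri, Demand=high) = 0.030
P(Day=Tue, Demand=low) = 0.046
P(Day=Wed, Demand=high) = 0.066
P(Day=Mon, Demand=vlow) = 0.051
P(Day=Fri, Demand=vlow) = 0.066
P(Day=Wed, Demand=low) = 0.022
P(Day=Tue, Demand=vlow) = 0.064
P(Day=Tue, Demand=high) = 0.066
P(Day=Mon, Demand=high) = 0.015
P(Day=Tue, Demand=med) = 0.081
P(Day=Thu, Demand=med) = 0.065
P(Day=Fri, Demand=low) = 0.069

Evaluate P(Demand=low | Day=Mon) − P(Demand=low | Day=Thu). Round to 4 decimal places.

0.2111

P(Day=Mon) = 0.051 + 0.044 + 0.047 + 0.015 = 0.157; P(Demand=low | Day=Mon) = 0.044/0.157 = 0.28025.
P(Day=Thu) = 0.056 + 0.011 + 0.065 + 0.027 = 0.159; P(Demand=low | Day=Thu) = 0.011/0.159 = 0.06918.
Difference = 0.2111.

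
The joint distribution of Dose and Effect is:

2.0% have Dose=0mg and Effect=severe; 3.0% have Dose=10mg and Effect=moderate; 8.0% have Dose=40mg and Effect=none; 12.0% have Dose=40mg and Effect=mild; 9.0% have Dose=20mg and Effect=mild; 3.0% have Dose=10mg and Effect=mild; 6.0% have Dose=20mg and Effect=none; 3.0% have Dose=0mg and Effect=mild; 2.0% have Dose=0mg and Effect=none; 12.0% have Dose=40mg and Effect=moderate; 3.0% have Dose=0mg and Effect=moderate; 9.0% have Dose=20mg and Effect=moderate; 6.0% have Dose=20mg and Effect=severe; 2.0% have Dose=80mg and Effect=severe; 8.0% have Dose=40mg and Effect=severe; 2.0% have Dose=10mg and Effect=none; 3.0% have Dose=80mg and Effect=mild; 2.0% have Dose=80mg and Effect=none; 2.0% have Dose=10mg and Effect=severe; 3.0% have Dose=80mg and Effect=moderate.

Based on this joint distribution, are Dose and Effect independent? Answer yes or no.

Every cell satisfies P(Dose,Effect) = P(Dose)·P(Effect). For instance P(Dose=10mg) = 0.100, P(Effect=mild) = 0.300, and 0.100×0.300 = 0.030 matches the joint entry. So Dose and Effect are independent.

yes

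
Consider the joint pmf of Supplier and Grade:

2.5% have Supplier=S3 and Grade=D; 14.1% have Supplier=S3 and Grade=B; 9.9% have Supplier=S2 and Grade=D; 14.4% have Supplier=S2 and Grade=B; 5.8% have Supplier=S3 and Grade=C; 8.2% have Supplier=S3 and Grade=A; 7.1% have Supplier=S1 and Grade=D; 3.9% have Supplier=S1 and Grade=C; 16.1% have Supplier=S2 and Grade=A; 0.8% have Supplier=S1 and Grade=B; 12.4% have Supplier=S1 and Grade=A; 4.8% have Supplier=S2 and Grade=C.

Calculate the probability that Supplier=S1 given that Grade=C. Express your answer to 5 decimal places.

0.26897

P(Grade=C) = 0.039 + 0.048 + 0.058 = 0.145.
P(Supplier=S1 | Grade=C) = 0.039/0.145 = 0.26897.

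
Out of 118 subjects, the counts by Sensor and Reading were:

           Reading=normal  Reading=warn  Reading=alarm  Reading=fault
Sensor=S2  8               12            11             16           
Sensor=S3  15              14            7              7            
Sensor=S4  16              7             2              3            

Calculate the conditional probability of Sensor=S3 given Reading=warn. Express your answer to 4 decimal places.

0.4242

Total with Reading=warn: 12 + 14 + 7 = 33.
P(Sensor=S3 | Reading=warn) = 14/33 = 0.4242.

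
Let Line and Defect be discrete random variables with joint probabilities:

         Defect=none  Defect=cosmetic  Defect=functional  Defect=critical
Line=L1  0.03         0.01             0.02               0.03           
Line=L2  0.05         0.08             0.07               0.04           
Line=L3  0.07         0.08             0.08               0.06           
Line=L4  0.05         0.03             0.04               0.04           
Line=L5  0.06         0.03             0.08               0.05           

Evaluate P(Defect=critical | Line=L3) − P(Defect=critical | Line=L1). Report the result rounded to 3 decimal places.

P(Line=L3) = 0.07 + 0.08 + 0.08 + 0.06 = 0.29; P(Defect=critical | Line=L3) = 0.06/0.29 = 0.2069.
P(Line=L1) = 0.03 + 0.01 + 0.02 + 0.03 = 0.09; P(Defect=critical | Line=L1) = 0.03/0.09 = 0.3333.
Difference = -0.126.

-0.126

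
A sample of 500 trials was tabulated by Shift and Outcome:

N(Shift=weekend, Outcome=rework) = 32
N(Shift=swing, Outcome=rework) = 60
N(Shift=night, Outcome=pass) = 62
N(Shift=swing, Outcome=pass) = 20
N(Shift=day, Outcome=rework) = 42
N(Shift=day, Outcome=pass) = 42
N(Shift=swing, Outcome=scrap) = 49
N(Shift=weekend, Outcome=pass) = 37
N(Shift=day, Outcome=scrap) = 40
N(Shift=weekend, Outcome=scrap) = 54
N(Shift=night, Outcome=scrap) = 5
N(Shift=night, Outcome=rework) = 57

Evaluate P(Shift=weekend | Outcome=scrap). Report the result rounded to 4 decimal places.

0.3649

Total with Outcome=scrap: 40 + 49 + 5 + 54 = 148.
P(Shift=weekend | Outcome=scrap) = 54/148 = 0.3649.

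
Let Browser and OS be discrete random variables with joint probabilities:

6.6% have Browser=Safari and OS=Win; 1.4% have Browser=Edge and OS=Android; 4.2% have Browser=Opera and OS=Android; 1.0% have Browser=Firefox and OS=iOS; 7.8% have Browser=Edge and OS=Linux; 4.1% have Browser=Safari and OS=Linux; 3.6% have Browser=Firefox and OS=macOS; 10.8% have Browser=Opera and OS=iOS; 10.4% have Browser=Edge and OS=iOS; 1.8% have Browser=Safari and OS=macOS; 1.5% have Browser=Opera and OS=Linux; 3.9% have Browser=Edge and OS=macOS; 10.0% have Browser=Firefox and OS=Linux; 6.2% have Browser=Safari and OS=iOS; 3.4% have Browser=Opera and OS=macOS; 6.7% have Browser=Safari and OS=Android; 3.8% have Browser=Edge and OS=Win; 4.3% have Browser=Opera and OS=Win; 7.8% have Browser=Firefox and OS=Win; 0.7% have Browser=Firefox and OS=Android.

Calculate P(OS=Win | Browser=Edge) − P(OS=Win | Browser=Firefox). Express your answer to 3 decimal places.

P(Browser=Edge) = 0.038 + 0.039 + 0.078 + 0.104 + 0.014 = 0.273; P(OS=Win | Browser=Edge) = 0.038/0.273 = 0.1392.
P(Browser=Firefox) = 0.078 + 0.036 + 0.100 + 0.010 + 0.007 = 0.231; P(OS=Win | Browser=Firefox) = 0.078/0.231 = 0.3377.
Difference = -0.198.

-0.198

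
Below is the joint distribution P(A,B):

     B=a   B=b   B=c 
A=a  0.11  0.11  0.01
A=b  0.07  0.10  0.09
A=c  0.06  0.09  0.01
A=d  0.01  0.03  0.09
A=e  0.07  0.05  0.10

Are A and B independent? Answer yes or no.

P(A=a) = 0.23 and P(B=c) = 0.30, so their product is 0.0690, but P(A=a, B=c) = 0.01. Since these differ, A and B are not independent.

no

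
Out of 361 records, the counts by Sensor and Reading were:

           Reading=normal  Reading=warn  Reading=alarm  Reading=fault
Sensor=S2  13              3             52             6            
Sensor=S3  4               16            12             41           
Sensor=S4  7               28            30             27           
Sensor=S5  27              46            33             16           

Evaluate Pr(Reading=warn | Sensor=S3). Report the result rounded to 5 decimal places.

0.21918

Total with Sensor=S3: 4 + 16 + 12 + 41 = 73.
P(Reading=warn | Sensor=S3) = 16/73 = 0.21918.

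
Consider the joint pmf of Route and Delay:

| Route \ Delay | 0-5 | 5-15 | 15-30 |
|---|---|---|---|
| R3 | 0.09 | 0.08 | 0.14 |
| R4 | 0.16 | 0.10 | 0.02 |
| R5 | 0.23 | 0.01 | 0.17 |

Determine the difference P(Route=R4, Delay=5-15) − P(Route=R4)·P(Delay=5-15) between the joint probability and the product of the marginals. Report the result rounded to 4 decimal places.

0.0468

P(Route=R4) = 0.16 + 0.10 + 0.02 = 0.28.
P(Delay=5-15) = 0.08 + 0.10 + 0.01 = 0.19.
P(Route=R4, Delay=5-15) − P(Route=R4)P(Delay=5-15) = 0.10 − 0.28×0.19 = 0.0468.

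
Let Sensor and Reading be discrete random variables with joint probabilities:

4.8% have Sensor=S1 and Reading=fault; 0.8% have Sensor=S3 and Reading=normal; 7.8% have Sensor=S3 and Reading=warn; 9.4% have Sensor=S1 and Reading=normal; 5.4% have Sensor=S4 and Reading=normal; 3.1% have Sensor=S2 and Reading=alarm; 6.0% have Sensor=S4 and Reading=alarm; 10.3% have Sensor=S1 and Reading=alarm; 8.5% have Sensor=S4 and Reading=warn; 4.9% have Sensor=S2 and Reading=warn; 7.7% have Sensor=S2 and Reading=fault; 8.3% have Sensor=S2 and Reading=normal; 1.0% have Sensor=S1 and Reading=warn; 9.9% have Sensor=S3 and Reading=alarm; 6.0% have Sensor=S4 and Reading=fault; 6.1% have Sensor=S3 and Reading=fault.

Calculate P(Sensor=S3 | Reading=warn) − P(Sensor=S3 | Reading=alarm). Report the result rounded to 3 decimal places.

0.013

P(Reading=warn) = 0.010 + 0.049 + 0.078 + 0.085 = 0.222; P(Sensor=S3 | Reading=warn) = 0.078/0.222 = 0.3514.
P(Reading=alarm) = 0.103 + 0.031 + 0.099 + 0.060 = 0.293; P(Sensor=S3 | Reading=alarm) = 0.099/0.293 = 0.3379.
Difference = 0.013.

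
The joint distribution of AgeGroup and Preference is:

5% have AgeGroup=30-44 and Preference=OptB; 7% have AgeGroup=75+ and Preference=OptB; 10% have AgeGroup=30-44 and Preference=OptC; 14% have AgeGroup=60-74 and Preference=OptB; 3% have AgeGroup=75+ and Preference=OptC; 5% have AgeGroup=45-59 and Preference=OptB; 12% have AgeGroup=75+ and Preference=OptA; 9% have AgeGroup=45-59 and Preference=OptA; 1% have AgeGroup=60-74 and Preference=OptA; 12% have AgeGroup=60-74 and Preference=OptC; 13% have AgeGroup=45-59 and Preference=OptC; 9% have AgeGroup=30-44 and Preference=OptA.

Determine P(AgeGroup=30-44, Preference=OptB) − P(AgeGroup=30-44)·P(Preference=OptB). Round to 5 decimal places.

-0.02440

P(AgeGroup=30-44) = 0.09 + 0.05 + 0.10 = 0.24.
P(Preference=OptB) = 0.05 + 0.05 + 0.14 + 0.07 = 0.31.
P(AgeGroup=30-44, Preference=OptB) − P(AgeGroup=30-44)P(Preference=OptB) = 0.05 − 0.24×0.31 = -0.02440.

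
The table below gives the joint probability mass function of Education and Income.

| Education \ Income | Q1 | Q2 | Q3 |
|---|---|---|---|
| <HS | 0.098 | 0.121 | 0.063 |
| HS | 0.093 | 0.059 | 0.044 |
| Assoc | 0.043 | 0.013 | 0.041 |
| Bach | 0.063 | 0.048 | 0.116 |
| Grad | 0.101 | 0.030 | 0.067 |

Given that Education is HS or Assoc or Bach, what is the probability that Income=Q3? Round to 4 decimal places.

0.3865

P(Education=HS) = 0.093 + 0.059 + 0.044 = 0.196.
P(Education=Assoc) = 0.043 + 0.013 + 0.041 = 0.097.
P(Education=Bach) = 0.063 + 0.048 + 0.116 = 0.227.
P(Education ∈ {HS, Assoc, Bach}) = 0.196 + 0.097 + 0.227 = 0.520; P(Income=Q3, Education ∈ {HS, Assoc, Bach}) = 0.044 + 0.041 + 0.116 = 0.201.
P(Income=Q3 | Education ∈ {HS, Assoc, Bach}) = 0.201/0.520 = 0.3865.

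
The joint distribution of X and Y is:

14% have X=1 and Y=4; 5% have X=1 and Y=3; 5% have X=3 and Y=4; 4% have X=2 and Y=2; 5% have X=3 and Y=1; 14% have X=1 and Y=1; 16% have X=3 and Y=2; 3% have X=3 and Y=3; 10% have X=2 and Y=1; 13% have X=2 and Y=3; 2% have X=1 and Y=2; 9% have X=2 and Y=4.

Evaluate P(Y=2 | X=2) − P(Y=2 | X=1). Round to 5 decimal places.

0.05397

P(X=2) = 0.10 + 0.04 + 0.13 + 0.09 = 0.36; P(Y=2 | X=2) = 0.04/0.36 = 0.111111.
P(X=1) = 0.14 + 0.02 + 0.05 + 0.14 = 0.35; P(Y=2 | X=1) = 0.02/0.35 = 0.057143.
Difference = 0.05397.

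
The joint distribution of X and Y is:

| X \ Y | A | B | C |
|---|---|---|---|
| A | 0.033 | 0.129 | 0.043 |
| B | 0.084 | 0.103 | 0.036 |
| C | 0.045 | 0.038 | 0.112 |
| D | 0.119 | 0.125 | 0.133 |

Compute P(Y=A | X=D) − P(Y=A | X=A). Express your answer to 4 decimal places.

P(X=D) = 0.119 + 0.125 + 0.133 = 0.377; P(Y=A | X=D) = 0.119/0.377 = 0.31565.
P(X=A) = 0.033 + 0.129 + 0.043 = 0.205; P(Y=A | X=A) = 0.033/0.205 = 0.16098.
Difference = 0.1547.

0.1547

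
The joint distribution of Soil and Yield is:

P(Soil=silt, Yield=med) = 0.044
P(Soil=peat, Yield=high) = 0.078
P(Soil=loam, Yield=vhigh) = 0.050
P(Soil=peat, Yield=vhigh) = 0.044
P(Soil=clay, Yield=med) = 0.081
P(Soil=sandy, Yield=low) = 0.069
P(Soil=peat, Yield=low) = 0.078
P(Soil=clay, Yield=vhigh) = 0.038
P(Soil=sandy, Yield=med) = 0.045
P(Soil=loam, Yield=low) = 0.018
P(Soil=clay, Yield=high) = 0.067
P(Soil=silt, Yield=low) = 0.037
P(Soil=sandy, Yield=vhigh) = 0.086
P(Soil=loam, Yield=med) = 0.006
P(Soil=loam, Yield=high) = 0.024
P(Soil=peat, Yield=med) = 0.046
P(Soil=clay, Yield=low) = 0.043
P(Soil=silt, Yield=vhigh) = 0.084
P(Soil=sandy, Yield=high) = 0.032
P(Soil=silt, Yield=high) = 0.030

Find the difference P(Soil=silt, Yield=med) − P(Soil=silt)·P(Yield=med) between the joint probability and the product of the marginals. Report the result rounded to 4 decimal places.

0.0007

P(Soil=silt) = 0.037 + 0.044 + 0.030 + 0.084 = 0.195.
P(Yield=med) = 0.045 + 0.006 + 0.081 + 0.044 + 0.046 = 0.222.
P(Soil=silt, Yield=med) − P(Soil=silt)P(Yield=med) = 0.044 − 0.195×0.222 = 0.0007.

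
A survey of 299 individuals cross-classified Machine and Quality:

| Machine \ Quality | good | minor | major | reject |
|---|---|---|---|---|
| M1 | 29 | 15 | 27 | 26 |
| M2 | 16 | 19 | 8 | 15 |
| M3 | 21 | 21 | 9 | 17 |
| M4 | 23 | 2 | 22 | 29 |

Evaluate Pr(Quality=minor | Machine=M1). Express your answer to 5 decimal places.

Total with Machine=M1: 29 + 15 + 27 + 26 = 97.
P(Quality=minor | Machine=M1) = 15/97 = 0.15464.

0.15464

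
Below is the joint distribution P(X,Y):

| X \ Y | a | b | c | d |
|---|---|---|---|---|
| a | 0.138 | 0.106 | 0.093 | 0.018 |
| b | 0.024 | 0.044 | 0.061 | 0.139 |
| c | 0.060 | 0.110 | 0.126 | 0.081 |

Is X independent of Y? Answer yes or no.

P(X=b) = 0.268 and P(Y=d) = 0.238, so their product is 0.06378, but P(X=b, Y=d) = 0.139. Since these differ, X and Y are not independent.

no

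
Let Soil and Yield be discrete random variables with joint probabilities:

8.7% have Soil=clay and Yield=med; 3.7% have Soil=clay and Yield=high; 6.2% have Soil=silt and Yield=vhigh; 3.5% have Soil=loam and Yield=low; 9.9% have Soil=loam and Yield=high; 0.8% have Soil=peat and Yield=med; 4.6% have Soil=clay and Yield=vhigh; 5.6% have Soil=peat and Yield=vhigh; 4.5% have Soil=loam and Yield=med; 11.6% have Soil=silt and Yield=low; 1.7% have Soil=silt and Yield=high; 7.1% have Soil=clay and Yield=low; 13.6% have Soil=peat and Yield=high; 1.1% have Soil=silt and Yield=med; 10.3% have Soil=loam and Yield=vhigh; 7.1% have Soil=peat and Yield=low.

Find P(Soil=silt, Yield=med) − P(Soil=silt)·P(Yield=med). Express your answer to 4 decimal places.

-0.0201

P(Soil=silt) = 0.116 + 0.011 + 0.017 + 0.062 = 0.206.
P(Yield=med) = 0.045 + 0.087 + 0.011 + 0.008 = 0.151.
P(Soil=silt, Yield=med) − P(Soil=silt)P(Yield=med) = 0.011 − 0.206×0.151 = -0.0201.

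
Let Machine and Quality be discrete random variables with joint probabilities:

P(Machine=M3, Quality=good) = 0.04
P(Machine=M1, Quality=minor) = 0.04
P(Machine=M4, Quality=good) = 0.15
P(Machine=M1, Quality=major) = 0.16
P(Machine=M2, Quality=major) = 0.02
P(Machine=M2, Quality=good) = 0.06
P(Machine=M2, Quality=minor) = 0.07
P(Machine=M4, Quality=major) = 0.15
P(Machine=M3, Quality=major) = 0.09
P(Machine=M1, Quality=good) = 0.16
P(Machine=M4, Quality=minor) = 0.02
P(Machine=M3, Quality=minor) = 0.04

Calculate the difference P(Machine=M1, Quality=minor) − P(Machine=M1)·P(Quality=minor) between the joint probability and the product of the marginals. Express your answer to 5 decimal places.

-0.02120

P(Machine=M1) = 0.16 + 0.04 + 0.16 = 0.36.
P(Quality=minor) = 0.04 + 0.07 + 0.04 + 0.02 = 0.17.
P(Machine=M1, Quality=minor) − P(Machine=M1)P(Quality=minor) = 0.04 − 0.36×0.17 = -0.02120.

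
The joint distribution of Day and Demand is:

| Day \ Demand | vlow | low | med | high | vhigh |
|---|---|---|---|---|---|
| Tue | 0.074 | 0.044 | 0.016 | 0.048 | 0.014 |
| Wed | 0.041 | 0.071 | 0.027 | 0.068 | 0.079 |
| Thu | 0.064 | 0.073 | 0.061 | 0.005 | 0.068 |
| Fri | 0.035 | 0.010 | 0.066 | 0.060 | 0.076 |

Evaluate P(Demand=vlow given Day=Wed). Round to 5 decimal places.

0.14336

P(Day=Wed) = 0.041 + 0.071 + 0.027 + 0.068 + 0.079 = 0.286.
P(Demand=vlow | Day=Wed) = 0.041/0.286 = 0.14336.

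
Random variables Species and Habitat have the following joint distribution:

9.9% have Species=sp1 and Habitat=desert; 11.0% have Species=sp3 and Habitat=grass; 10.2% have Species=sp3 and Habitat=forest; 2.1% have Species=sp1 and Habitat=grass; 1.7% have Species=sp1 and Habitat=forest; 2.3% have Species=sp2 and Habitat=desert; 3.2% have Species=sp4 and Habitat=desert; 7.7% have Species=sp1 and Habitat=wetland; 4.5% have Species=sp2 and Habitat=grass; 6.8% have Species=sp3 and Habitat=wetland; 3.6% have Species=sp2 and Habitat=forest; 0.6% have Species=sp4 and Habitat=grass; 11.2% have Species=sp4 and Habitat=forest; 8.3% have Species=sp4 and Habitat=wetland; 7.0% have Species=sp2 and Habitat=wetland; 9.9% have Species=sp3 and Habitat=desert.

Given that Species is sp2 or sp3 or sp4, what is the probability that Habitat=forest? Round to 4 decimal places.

P(Species=sp2) = 0.036 + 0.045 + 0.070 + 0.023 = 0.174.
P(Species=sp3) = 0.102 + 0.110 + 0.068 + 0.099 = 0.379.
P(Species=sp4) = 0.112 + 0.006 + 0.083 + 0.032 = 0.233.
P(Species ∈ {sp2, sp3, sp4}) = 0.174 + 0.379 + 0.233 = 0.786; P(Habitat=forest, Species ∈ {sp2, sp3, sp4}) = 0.036 + 0.102 + 0.112 = 0.250.
P(Habitat=forest | Species ∈ {sp2, sp3, sp4}) = 0.250/0.786 = 0.3181.

0.3181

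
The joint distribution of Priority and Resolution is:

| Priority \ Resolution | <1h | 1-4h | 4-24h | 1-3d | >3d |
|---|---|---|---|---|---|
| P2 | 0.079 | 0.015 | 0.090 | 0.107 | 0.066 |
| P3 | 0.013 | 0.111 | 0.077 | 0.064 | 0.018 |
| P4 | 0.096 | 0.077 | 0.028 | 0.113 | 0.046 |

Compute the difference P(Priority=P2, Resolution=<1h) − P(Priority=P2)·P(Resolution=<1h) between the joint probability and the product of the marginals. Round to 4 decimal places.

P(Priority=P2) = 0.079 + 0.015 + 0.090 + 0.107 + 0.066 = 0.357.
P(Resolution=<1h) = 0.079 + 0.013 + 0.096 = 0.188.
P(Priority=P2, Resolution=<1h) − P(Priority=P2)P(Resolution=<1h) = 0.079 − 0.357×0.188 = 0.0119.

0.0119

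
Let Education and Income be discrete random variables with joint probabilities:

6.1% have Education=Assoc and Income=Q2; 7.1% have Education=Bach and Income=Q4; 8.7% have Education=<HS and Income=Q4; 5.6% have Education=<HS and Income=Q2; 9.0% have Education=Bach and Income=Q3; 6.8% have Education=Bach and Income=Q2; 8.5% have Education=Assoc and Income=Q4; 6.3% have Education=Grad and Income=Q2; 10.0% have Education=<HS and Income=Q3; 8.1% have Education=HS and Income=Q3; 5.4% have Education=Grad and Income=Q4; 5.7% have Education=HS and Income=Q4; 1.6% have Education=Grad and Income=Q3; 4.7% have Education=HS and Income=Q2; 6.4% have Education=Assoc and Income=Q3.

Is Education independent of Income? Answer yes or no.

no

P(Education=Grad) = 0.133 and P(Income=Q3) = 0.351, so their product is 0.04668, but P(Education=Grad, Income=Q3) = 0.016. Since these differ, Education and Income are not independent.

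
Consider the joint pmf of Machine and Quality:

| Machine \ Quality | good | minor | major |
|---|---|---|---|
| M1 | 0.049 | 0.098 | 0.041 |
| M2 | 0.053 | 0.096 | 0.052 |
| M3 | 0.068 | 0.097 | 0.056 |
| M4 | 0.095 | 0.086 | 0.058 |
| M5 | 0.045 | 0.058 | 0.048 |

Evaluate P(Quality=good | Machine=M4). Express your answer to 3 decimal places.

0.397

P(Machine=M4) = 0.095 + 0.086 + 0.058 = 0.239.
P(Quality=good | Machine=M4) = 0.095/0.239 = 0.397.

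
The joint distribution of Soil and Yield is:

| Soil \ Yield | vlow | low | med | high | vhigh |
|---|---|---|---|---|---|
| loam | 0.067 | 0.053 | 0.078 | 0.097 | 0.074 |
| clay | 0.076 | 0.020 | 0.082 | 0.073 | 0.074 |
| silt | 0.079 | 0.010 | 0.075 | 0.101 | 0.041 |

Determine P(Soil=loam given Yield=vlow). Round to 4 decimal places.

P(Yield=vlow) = 0.067 + 0.076 + 0.079 = 0.222.
P(Soil=loam | Yield=vlow) = 0.067/0.222 = 0.3018.

0.3018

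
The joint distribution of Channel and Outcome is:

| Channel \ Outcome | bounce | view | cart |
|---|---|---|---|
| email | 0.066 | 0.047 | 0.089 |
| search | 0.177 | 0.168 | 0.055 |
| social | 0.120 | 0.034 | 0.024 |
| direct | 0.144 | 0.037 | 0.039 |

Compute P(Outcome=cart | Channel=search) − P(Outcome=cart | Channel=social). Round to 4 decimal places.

0.0027

P(Channel=search) = 0.177 + 0.168 + 0.055 = 0.400; P(Outcome=cart | Channel=search) = 0.055/0.400 = 0.13750.
P(Channel=social) = 0.120 + 0.034 + 0.024 = 0.178; P(Outcome=cart | Channel=social) = 0.024/0.178 = 0.13483.
Difference = 0.0027.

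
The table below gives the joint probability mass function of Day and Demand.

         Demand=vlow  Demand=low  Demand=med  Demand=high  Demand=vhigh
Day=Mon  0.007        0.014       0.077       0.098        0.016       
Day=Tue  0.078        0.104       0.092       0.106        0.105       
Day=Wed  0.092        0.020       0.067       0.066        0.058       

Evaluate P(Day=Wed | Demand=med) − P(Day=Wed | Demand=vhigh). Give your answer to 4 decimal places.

P(Demand=med) = 0.077 + 0.092 + 0.067 = 0.236; P(Day=Wed | Demand=med) = 0.067/0.236 = 0.28390.
P(Demand=vhigh) = 0.016 + 0.105 + 0.058 = 0.179; P(Day=Wed | Demand=vhigh) = 0.058/0.179 = 0.32402.
Difference = -0.0401.

-0.0401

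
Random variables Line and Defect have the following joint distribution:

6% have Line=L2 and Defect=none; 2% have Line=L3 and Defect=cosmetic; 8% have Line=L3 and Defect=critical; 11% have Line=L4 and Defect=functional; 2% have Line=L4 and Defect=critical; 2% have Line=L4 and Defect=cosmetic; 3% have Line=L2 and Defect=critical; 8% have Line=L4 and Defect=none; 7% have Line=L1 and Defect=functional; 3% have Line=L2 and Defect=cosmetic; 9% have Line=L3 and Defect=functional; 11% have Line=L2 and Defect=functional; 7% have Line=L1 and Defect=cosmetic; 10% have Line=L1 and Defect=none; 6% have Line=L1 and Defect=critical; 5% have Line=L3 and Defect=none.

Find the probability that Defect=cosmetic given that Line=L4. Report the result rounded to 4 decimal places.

0.0870

P(Line=L4) = 0.08 + 0.02 + 0.11 + 0.02 = 0.23.
P(Defect=cosmetic | Line=L4) = 0.02/0.23 = 0.0870.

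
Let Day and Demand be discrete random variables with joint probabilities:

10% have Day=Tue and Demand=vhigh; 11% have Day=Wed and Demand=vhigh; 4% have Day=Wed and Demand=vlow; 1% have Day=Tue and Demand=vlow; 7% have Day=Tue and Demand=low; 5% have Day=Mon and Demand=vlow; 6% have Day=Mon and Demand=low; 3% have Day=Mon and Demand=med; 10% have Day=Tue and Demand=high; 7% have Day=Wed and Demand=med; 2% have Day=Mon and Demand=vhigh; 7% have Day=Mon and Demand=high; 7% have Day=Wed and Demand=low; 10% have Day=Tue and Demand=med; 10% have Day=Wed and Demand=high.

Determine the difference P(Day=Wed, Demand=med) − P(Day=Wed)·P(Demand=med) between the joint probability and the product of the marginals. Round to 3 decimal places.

-0.008

P(Day=Wed) = 0.04 + 0.07 + 0.07 + 0.10 + 0.11 = 0.39.
P(Demand=med) = 0.03 + 0.10 + 0.07 = 0.20.
P(Day=Wed, Demand=med) − P(Day=Wed)P(Demand=med) = 0.07 − 0.39×0.20 = -0.008.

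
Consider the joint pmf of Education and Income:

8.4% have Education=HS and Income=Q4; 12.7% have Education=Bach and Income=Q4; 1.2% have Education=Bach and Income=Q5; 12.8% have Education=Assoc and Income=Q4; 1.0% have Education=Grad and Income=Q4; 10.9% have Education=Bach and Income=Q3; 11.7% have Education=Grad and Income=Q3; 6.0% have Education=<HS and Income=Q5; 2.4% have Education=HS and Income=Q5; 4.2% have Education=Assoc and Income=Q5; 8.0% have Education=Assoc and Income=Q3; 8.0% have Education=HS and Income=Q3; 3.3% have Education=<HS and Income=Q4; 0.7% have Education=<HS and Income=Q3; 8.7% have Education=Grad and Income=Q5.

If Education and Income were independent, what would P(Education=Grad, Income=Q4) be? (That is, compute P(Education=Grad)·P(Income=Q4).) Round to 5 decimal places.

P(Education=Grad) = 0.117 + 0.010 + 0.087 = 0.214.
P(Income=Q4) = 0.033 + 0.084 + 0.128 + 0.127 + 0.010 = 0.382.
Product: 0.214 × 0.382 = 0.08175.

0.08175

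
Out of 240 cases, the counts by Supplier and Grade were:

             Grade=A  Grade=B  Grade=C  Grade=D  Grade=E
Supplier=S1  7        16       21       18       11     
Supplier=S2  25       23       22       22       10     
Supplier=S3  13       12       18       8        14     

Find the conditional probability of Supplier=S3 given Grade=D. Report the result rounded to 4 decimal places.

Total with Grade=D: 18 + 22 + 8 = 48.
P(Supplier=S3 | Grade=D) = 8/48 = 0.1667.

0.1667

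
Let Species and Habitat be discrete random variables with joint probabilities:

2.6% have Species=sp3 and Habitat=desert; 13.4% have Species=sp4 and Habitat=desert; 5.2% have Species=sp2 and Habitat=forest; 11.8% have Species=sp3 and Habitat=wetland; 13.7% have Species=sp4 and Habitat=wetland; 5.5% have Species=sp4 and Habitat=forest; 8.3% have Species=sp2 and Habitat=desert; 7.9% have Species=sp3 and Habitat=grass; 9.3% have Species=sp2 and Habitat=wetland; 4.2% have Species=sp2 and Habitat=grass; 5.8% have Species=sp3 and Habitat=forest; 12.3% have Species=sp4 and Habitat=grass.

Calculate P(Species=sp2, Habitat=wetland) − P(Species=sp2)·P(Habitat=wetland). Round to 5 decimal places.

P(Species=sp2) = 0.052 + 0.042 + 0.093 + 0.083 = 0.270.
P(Habitat=wetland) = 0.093 + 0.118 + 0.137 = 0.348.
P(Species=sp2, Habitat=wetland) − P(Species=sp2)P(Habitat=wetland) = 0.093 − 0.270×0.348 = -0.00096.

-0.00096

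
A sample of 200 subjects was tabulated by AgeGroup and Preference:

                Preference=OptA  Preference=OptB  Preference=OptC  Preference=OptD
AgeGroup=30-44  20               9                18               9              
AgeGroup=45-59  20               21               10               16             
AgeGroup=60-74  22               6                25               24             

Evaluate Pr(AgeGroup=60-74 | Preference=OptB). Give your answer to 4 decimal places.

Total with Preference=OptB: 9 + 21 + 6 = 36.
P(AgeGroup=60-74 | Preference=OptB) = 6/36 = 0.1667.

0.1667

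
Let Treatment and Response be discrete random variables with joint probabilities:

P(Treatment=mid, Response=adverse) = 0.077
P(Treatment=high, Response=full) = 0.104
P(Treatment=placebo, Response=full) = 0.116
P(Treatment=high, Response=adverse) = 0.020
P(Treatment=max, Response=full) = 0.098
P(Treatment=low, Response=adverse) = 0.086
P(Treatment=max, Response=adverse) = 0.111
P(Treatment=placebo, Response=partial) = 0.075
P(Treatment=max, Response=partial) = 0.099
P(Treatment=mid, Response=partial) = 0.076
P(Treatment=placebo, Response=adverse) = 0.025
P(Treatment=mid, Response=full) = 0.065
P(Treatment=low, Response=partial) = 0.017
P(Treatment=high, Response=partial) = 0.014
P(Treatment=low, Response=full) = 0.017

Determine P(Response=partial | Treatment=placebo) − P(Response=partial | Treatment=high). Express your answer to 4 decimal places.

P(Treatment=placebo) = 0.075 + 0.116 + 0.025 = 0.216; P(Response=partial | Treatment=placebo) = 0.075/0.216 = 0.34722.
P(Treatment=high) = 0.014 + 0.104 + 0.020 = 0.138; P(Response=partial | Treatment=high) = 0.014/0.138 = 0.10145.
Difference = 0.2458.

0.2458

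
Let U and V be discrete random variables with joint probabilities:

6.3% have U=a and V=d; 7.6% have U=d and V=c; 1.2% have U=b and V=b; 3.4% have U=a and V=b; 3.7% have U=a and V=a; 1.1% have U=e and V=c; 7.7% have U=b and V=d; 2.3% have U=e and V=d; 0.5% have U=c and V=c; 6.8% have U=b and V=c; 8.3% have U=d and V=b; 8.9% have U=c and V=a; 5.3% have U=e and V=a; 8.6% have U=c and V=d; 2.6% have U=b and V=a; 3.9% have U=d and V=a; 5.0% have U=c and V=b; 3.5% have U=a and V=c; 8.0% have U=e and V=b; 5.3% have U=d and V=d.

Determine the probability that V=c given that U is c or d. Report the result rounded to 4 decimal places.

P(U=c) = 0.089 + 0.050 + 0.005 + 0.086 = 0.230.
P(U=d) = 0.039 + 0.083 + 0.076 + 0.053 = 0.251.
P(U ∈ {c, d}) = 0.230 + 0.251 = 0.481; P(V=c, U ∈ {c, d}) = 0.005 + 0.076 = 0.081.
P(V=c | U ∈ {c, d}) = 0.081/0.481 = 0.1684.

0.1684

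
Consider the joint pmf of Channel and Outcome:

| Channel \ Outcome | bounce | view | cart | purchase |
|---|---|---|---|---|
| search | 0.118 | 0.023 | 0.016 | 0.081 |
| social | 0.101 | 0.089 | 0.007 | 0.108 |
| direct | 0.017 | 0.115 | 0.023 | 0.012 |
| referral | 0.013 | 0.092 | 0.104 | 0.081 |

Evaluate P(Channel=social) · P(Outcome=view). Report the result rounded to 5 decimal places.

0.09730

P(Channel=social) = 0.101 + 0.089 + 0.007 + 0.108 = 0.305.
P(Outcome=view) = 0.023 + 0.089 + 0.115 + 0.092 = 0.319.
Product: 0.305 × 0.319 = 0.09730.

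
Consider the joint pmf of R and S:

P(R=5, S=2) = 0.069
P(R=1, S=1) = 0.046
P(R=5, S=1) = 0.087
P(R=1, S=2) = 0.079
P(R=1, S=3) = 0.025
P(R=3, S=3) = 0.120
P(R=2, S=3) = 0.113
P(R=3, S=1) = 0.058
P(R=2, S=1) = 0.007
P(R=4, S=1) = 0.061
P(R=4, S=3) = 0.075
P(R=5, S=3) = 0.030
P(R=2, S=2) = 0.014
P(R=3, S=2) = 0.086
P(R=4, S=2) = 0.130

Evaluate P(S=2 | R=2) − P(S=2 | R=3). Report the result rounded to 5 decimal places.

-0.22128

P(R=2) = 0.007 + 0.014 + 0.113 = 0.134; P(S=2 | R=2) = 0.014/0.134 = 0.104478.
P(R=3) = 0.058 + 0.086 + 0.120 = 0.264; P(S=2 | R=3) = 0.086/0.264 = 0.325758.
Difference = -0.22128.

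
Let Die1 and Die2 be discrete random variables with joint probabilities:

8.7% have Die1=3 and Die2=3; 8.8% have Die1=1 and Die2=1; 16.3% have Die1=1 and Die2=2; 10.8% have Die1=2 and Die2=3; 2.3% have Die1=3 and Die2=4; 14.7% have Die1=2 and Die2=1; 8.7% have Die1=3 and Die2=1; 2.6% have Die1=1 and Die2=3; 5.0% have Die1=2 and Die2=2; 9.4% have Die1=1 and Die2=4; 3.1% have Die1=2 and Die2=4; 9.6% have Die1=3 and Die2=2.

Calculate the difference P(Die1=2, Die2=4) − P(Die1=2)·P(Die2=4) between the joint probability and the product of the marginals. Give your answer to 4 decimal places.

-0.0187

P(Die1=2) = 0.147 + 0.050 + 0.108 + 0.031 = 0.336.
P(Die2=4) = 0.094 + 0.031 + 0.023 = 0.148.
P(Die1=2, Die2=4) − P(Die1=2)P(Die2=4) = 0.031 − 0.336×0.148 = -0.0187.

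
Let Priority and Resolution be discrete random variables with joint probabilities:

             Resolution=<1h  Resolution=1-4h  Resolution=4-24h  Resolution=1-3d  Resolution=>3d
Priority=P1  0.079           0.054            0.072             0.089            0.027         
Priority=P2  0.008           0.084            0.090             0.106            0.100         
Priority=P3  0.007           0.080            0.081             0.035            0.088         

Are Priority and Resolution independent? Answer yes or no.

P(Priority=P1) = 0.321 and P(Resolution=<1h) = 0.094, so their product is 0.03017, but P(Priority=P1, Resolution=<1h) = 0.079. Since these differ, Priority and Resolution are not independent.

no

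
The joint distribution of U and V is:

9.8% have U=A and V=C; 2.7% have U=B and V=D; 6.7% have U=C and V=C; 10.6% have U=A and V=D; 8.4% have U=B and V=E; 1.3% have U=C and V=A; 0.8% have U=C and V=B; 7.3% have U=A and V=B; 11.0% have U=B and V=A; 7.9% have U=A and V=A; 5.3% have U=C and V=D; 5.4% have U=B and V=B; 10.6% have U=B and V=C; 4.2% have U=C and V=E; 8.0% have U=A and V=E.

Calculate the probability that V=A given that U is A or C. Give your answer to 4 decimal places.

P(U=A) = 0.079 + 0.073 + 0.098 + 0.106 + 0.080 = 0.436.
P(U=C) = 0.013 + 0.008 + 0.067 + 0.053 + 0.042 = 0.183.
P(U ∈ {A, C}) = 0.436 + 0.183 = 0.619; P(V=A, U ∈ {A, C}) = 0.079 + 0.013 = 0.092.
P(V=A | U ∈ {A, C}) = 0.092/0.619 = 0.1486.

0.1486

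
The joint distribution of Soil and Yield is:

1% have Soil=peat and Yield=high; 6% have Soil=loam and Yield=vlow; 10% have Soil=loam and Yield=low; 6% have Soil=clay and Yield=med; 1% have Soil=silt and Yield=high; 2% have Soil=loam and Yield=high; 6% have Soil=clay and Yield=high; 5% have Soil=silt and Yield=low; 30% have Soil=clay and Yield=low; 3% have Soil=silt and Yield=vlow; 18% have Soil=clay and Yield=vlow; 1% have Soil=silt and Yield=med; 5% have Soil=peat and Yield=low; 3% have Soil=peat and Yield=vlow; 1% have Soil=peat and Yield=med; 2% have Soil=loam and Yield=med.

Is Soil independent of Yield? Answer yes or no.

Every cell satisfies P(Soil,Yield) = P(Soil)·P(Yield). For instance P(Soil=silt) = 0.10, P(Yield=vlow) = 0.30, and 0.10×0.30 = 0.03 matches the joint entry. So Soil and Yield are independent.

yes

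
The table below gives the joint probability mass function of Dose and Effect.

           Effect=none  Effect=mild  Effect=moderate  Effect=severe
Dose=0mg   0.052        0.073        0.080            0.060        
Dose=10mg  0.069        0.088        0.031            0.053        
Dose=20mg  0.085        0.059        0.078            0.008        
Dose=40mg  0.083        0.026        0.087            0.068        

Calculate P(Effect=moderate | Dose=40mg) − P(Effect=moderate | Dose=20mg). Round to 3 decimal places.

-0.010

P(Dose=40mg) = 0.083 + 0.026 + 0.087 + 0.068 = 0.264; P(Effect=moderate | Dose=40mg) = 0.087/0.264 = 0.3295.
P(Dose=20mg) = 0.085 + 0.059 + 0.078 + 0.008 = 0.230; P(Effect=moderate | Dose=20mg) = 0.078/0.230 = 0.3391.
Difference = -0.010.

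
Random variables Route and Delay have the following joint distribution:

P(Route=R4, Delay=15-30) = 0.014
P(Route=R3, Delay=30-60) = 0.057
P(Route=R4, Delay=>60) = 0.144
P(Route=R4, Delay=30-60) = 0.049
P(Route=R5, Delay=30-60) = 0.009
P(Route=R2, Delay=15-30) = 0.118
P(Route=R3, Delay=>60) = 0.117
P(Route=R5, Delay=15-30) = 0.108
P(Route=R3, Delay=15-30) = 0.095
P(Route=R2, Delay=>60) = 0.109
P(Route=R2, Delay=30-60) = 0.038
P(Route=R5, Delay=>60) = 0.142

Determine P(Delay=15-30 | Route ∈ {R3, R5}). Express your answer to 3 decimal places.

P(Route=R3) = 0.095 + 0.057 + 0.117 = 0.269.
P(Route=R5) = 0.108 + 0.009 + 0.142 = 0.259.
P(Route ∈ {R3, R5}) = 0.269 + 0.259 = 0.528; P(Delay=15-30, Route ∈ {R3, R5}) = 0.095 + 0.108 = 0.203.
P(Delay=15-30 | Route ∈ {R3, R5}) = 0.203/0.528 = 0.384.

0.384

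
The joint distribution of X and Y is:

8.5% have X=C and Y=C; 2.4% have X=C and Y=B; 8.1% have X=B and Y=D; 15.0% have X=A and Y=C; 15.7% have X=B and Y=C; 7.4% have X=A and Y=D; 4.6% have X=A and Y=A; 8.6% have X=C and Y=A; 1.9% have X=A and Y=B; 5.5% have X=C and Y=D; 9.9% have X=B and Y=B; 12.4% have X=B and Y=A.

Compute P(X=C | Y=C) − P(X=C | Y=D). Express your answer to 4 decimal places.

P(Y=C) = 0.150 + 0.157 + 0.085 = 0.392; P(X=C | Y=C) = 0.085/0.392 = 0.21684.
P(Y=D) = 0.074 + 0.081 + 0.055 = 0.210; P(X=C | Y=D) = 0.055/0.210 = 0.26190.
Difference = -0.0451.

-0.0451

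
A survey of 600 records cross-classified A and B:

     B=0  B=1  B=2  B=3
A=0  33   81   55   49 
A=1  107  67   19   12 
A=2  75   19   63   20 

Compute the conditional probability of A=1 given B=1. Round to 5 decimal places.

0.40120

Total with B=1: 81 + 67 + 19 = 167.
P(A=1 | B=1) = 67/167 = 0.40120.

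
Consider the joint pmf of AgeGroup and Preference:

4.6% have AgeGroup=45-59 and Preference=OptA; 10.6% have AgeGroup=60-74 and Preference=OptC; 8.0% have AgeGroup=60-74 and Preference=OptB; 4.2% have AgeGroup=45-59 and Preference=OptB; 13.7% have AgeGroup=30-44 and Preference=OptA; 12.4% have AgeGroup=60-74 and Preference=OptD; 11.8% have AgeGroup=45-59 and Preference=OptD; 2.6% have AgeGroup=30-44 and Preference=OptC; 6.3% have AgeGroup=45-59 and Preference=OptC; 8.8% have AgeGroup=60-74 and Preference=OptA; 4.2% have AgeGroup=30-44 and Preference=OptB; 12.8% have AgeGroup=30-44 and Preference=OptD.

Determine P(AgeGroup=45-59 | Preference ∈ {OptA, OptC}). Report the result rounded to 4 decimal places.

P(Preference=OptA) = 0.137 + 0.046 + 0.088 = 0.271.
P(Preference=OptC) = 0.026 + 0.063 + 0.106 = 0.195.
P(Preference ∈ {OptA, OptC}) = 0.271 + 0.195 = 0.466; P(AgeGroup=45-59, Preference ∈ {OptA, OptC}) = 0.046 + 0.063 = 0.109.
P(AgeGroup=45-59 | Preference ∈ {OptA, OptC}) = 0.109/0.466 = 0.2339.

0.2339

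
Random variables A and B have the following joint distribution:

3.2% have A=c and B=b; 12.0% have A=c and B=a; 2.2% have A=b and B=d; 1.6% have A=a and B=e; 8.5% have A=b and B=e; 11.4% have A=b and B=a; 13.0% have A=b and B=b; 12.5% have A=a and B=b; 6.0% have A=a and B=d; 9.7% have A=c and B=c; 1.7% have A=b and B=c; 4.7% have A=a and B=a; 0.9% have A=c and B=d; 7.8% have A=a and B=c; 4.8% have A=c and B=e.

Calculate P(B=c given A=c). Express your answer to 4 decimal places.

0.3170

P(A=c) = 0.120 + 0.032 + 0.097 + 0.009 + 0.048 = 0.306.
P(B=c | A=c) = 0.097/0.306 = 0.3170.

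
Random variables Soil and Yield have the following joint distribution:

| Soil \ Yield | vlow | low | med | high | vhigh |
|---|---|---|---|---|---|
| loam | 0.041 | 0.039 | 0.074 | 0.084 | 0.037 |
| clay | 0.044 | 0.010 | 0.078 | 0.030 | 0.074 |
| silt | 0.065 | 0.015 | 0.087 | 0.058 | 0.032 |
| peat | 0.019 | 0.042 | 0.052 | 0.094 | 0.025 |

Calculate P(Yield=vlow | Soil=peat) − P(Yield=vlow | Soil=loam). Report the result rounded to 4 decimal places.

-0.0672

P(Soil=peat) = 0.019 + 0.042 + 0.052 + 0.094 + 0.025 = 0.232; P(Yield=vlow | Soil=peat) = 0.019/0.232 = 0.08190.
P(Soil=loam) = 0.041 + 0.039 + 0.074 + 0.084 + 0.037 = 0.275; P(Yield=vlow | Soil=loam) = 0.041/0.275 = 0.14909.
Difference = -0.0672.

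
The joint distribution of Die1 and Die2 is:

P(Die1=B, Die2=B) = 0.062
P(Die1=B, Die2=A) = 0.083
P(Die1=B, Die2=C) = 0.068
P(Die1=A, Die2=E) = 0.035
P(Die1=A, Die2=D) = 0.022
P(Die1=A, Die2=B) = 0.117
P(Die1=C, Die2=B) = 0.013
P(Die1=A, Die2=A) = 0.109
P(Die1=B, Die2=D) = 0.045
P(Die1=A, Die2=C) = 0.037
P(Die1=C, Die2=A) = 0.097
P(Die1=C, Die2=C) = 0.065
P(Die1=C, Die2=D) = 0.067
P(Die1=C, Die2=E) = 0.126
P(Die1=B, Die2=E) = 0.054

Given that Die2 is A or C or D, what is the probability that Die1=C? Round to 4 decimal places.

P(Die2=A) = 0.109 + 0.083 + 0.097 = 0.289.
P(Die2=C) = 0.037 + 0.068 + 0.065 = 0.170.
P(Die2=D) = 0.022 + 0.045 + 0.067 = 0.134.
P(Die2 ∈ {A, C, D}) = 0.289 + 0.170 + 0.134 = 0.593; P(Die1=C, Die2 ∈ {A, C, D}) = 0.097 + 0.065 + 0.067 = 0.229.
P(Die1=C | Die2 ∈ {A, C, D}) = 0.229/0.593 = 0.3862.

0.3862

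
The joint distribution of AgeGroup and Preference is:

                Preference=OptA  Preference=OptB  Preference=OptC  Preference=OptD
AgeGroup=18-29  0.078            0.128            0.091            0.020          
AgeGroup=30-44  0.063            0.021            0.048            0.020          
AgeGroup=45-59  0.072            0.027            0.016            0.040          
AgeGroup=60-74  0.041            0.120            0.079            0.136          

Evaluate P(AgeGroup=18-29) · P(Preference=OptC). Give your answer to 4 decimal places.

P(AgeGroup=18-29) = 0.078 + 0.128 + 0.091 + 0.020 = 0.317.
P(Preference=OptC) = 0.091 + 0.048 + 0.016 + 0.079 = 0.234.
Product: 0.317 × 0.234 = 0.0742.

0.0742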